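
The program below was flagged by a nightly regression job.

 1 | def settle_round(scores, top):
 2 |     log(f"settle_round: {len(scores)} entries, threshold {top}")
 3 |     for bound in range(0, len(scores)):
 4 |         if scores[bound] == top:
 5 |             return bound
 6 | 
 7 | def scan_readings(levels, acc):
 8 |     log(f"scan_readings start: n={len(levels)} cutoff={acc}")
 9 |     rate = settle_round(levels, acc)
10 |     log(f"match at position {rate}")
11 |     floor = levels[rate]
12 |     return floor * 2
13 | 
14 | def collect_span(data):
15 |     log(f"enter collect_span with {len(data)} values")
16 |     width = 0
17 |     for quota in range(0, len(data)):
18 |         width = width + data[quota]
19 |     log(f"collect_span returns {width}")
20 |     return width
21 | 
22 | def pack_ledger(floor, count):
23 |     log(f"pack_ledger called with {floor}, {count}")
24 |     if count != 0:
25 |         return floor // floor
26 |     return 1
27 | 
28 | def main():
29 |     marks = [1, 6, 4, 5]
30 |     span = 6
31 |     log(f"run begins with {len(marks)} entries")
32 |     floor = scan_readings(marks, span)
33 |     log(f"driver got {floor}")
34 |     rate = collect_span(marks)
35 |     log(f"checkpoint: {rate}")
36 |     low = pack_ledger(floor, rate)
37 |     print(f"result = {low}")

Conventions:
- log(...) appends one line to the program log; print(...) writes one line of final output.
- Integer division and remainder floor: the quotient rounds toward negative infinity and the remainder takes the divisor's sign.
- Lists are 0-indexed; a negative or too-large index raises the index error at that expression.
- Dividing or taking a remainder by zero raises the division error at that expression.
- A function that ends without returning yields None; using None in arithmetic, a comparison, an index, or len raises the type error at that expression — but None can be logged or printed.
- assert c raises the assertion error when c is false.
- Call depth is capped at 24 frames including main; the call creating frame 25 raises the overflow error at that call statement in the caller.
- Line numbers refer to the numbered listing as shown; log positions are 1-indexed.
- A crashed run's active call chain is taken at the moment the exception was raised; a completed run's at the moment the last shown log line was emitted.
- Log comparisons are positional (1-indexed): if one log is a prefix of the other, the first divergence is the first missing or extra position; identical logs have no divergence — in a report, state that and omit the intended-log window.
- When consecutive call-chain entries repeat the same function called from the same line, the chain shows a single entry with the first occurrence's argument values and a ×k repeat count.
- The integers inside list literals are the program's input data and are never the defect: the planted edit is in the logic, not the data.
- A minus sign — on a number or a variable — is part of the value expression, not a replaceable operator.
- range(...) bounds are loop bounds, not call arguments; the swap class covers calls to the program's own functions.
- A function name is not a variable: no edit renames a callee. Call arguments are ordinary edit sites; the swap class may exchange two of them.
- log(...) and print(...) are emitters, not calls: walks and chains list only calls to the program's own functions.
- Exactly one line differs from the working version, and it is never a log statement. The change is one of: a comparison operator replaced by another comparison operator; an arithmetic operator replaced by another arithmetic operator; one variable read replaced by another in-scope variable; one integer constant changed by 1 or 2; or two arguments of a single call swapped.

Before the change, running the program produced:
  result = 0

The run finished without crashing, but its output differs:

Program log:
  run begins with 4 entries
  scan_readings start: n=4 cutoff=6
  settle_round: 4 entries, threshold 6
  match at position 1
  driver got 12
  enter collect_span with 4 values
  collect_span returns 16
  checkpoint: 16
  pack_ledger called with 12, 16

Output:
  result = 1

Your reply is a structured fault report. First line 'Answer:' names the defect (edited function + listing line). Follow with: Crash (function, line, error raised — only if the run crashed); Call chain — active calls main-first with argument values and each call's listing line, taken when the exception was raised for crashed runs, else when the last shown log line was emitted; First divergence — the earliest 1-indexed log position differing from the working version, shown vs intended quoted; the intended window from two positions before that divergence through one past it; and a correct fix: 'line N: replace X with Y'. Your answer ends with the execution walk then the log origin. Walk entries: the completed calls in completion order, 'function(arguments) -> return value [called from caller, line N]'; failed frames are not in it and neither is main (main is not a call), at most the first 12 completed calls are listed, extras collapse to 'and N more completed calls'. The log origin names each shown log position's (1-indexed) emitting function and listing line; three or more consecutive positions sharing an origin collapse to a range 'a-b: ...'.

Answer: the defect is in pack_ledger at line 25.
Key fact: The logs agree in full; only the final output differs.
Call chain: main -> pack_ledger(12, 16) (called at line 36).
First divergence: there is none — every log position agrees.
Execution walk:
  settle_round([1, 6, 4, 5], 6) -> 1  [called from scan_readings, line 9]
  scan_readings([1, 6, 4, 5], 6) -> 12  [called from main, line 32]
  collect_span([1, 6, 4, 5]) -> 16  [called from main, line 34]
  pack_ledger(12, 16) -> 1  [called from main, line 36]
Log line origins:
  1 — main, line 31
  2 — scan_readings, line 8
  3 — settle_round, line 2
  4 — scan_readings, line 10
  5 — main, line 33
  6 — collect_span, line 15
  7 — collect_span, line 19
  8 — main, line 35
  9 — pack_ledger, line 23
A correct fix: line 25: replace `floor // floor` with `floor // count`.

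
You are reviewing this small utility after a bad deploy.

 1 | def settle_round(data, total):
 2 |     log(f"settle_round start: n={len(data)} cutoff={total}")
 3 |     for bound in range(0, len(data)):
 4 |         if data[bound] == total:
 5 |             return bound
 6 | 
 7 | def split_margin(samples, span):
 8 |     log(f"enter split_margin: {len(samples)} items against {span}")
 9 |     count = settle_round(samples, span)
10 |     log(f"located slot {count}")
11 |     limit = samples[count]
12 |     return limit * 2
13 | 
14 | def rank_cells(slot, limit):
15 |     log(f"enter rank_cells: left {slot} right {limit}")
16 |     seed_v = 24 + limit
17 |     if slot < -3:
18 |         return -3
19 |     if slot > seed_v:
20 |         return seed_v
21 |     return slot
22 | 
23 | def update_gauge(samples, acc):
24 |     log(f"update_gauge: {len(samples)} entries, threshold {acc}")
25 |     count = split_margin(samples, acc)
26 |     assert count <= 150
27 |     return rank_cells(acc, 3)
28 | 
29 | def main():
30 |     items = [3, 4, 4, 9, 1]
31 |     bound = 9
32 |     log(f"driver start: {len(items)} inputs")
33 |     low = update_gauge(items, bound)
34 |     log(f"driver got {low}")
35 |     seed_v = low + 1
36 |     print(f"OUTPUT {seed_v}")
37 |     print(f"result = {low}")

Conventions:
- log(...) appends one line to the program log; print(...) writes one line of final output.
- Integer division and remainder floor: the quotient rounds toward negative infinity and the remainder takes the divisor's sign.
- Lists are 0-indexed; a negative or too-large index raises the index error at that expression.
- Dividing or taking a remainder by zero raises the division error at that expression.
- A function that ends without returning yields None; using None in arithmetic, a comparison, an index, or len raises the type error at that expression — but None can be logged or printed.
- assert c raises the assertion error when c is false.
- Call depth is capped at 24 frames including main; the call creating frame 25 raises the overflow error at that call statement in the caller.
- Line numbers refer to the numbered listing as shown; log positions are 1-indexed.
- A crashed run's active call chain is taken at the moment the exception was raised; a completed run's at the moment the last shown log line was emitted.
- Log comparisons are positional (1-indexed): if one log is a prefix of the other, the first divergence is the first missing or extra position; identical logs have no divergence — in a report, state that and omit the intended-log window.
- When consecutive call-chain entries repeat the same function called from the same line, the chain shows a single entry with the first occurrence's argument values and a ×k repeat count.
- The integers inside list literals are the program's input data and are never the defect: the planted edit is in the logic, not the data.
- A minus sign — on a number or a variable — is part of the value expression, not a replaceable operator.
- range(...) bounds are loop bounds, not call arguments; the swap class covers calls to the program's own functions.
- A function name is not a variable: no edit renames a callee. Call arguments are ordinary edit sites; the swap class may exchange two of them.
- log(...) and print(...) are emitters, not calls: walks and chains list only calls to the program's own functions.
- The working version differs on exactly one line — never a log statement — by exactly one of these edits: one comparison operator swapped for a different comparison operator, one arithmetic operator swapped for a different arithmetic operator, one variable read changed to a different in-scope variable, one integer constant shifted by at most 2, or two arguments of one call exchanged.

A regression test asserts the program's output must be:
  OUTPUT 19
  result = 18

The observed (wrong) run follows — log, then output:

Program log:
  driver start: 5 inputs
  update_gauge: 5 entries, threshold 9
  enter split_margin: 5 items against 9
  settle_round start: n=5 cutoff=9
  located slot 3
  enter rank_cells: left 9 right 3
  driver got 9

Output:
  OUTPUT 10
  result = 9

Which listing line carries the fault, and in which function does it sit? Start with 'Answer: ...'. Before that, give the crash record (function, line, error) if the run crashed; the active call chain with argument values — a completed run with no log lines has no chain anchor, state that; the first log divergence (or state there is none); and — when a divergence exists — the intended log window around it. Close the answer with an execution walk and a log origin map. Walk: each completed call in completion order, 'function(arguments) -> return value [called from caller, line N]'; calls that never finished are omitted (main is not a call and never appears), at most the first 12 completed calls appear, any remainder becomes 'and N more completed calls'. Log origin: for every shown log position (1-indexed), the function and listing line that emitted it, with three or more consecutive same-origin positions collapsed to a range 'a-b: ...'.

Answer: the defect is in update_gauge at line 27.
Core observation: Everything matches until log position 6, which reads 'enter rank_cells: left 9 right 3' in place of 'enter rank_cells: left 18 right 3'.
Call chain: main.
First divergence: at position 6 the run shows 'enter rank_cells: left 9 right 3' where the working version logs 'enter rank_cells: left 18 right 3'.
Intended log window:
  4: settle_round start: n=5 cutoff=9
  5: located slot 3
  6: enter rank_cells: left 18 right 3
  7: driver got 18
Execution walk:
  settle_round([3, 4, 4, 9, 1], 9) -> 3  [called from split_margin, line 9]
  split_margin([3, 4, 4, 9, 1], 9) -> 18  [called from update_gauge, line 25]
  rank_cells(9, 3) -> 9  [called from update_gauge, line 27]
  update_gauge([3, 4, 4, 9, 1], 9) -> 9  [called from main, line 33]
Log line origins:
  1: from main, line 32
  2: from update_gauge, line 24
  3: from split_margin, line 8
  4: from settle_round, line 2
  5: from split_margin, line 10
  6: from rank_cells, line 15
  7: from main, line 34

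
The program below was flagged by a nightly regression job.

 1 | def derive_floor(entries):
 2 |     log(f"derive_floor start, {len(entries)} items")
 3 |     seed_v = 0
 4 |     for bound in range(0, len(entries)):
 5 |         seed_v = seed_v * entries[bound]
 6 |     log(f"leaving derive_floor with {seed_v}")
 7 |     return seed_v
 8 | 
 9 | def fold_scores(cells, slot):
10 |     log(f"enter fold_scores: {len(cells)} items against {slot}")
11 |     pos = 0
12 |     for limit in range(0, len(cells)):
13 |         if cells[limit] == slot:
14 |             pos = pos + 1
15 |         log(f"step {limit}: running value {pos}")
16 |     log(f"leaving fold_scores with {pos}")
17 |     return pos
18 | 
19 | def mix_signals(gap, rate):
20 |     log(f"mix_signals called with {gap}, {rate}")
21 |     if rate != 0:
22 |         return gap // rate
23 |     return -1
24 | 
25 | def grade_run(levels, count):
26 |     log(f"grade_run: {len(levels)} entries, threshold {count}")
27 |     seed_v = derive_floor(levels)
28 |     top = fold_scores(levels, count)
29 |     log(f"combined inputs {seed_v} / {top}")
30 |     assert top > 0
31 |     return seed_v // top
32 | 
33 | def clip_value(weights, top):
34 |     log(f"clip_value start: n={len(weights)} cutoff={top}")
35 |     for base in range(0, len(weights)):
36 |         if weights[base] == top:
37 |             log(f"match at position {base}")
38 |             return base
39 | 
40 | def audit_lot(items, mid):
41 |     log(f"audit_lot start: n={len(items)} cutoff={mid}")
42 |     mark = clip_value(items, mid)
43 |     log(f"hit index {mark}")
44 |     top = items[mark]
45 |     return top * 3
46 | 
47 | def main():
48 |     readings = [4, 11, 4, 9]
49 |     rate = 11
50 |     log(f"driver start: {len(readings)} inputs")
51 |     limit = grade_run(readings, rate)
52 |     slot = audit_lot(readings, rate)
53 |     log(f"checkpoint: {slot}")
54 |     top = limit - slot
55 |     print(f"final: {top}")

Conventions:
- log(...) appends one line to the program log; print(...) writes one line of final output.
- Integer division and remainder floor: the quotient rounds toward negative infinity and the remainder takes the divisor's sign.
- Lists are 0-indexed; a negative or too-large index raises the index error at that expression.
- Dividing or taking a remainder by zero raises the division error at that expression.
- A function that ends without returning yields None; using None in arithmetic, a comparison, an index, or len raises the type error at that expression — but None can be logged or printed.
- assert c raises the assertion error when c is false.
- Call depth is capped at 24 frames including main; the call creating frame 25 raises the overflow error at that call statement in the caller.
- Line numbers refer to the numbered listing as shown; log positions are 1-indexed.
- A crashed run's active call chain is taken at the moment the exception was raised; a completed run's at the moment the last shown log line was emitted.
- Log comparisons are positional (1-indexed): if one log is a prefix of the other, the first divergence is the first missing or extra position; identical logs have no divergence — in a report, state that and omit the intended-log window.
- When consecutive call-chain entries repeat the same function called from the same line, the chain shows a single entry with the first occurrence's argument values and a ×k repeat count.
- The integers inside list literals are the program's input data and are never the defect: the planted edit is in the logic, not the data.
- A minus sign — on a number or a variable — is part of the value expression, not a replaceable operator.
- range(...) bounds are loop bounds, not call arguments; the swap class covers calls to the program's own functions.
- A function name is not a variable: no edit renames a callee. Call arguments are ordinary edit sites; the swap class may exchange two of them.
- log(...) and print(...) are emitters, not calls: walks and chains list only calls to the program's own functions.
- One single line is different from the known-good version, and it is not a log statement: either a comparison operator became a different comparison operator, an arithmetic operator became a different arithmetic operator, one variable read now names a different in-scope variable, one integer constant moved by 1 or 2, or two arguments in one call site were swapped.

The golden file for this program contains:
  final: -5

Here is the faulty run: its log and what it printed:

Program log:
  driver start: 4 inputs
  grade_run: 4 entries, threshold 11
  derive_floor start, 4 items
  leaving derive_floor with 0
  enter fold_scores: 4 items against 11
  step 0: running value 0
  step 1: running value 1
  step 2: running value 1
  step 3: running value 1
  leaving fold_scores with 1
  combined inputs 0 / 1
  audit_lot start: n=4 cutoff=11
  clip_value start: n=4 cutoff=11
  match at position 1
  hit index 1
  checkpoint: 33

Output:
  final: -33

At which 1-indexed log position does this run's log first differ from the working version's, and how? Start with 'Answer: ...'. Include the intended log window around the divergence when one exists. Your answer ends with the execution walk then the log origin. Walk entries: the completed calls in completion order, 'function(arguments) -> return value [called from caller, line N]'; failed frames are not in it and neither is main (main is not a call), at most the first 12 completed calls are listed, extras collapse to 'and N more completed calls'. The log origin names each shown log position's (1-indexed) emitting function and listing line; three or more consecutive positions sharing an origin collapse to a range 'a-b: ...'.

Answer: position 4; shown 'leaving derive_floor with 0' vs intended 'leaving derive_floor with 28'.
Intended log window:
  2: grade_run: 4 entries, threshold 11
  3: derive_floor start, 4 items
  4: leaving derive_floor with 28
  5: enter fold_scores: 4 items against 11
Execution walk:
  derive_floor([4, 11, 4, 9]) -> 0  [called from grade_run, line 27]
  fold_scores([4, 11, 4, 9], 11) -> 1  [called from grade_run, line 28]
  grade_run([4, 11, 4, 9], 11) -> 0  [called from main, line 51]
  clip_value([4, 11, 4, 9], 11) -> 1  [called from audit_lot, line 42]
  audit_lot([4, 11, 4, 9], 11) -> 33  [called from main, line 52]
Log origin:
  1: logged in main at line 50
  2: logged in grade_run at line 26
  3: logged in derive_floor at line 2
  4: logged in derive_floor at line 6
  5: logged in fold_scores at line 10
  6-9: logged in fold_scores at line 15
  10: logged in fold_scores at line 16
  11: logged in grade_run at line 29
  12: logged in audit_lot at line 41
  13: logged in clip_value at line 34
  14: logged in clip_value at line 37
  15: logged in audit_lot at line 43
  16: logged in main at line 53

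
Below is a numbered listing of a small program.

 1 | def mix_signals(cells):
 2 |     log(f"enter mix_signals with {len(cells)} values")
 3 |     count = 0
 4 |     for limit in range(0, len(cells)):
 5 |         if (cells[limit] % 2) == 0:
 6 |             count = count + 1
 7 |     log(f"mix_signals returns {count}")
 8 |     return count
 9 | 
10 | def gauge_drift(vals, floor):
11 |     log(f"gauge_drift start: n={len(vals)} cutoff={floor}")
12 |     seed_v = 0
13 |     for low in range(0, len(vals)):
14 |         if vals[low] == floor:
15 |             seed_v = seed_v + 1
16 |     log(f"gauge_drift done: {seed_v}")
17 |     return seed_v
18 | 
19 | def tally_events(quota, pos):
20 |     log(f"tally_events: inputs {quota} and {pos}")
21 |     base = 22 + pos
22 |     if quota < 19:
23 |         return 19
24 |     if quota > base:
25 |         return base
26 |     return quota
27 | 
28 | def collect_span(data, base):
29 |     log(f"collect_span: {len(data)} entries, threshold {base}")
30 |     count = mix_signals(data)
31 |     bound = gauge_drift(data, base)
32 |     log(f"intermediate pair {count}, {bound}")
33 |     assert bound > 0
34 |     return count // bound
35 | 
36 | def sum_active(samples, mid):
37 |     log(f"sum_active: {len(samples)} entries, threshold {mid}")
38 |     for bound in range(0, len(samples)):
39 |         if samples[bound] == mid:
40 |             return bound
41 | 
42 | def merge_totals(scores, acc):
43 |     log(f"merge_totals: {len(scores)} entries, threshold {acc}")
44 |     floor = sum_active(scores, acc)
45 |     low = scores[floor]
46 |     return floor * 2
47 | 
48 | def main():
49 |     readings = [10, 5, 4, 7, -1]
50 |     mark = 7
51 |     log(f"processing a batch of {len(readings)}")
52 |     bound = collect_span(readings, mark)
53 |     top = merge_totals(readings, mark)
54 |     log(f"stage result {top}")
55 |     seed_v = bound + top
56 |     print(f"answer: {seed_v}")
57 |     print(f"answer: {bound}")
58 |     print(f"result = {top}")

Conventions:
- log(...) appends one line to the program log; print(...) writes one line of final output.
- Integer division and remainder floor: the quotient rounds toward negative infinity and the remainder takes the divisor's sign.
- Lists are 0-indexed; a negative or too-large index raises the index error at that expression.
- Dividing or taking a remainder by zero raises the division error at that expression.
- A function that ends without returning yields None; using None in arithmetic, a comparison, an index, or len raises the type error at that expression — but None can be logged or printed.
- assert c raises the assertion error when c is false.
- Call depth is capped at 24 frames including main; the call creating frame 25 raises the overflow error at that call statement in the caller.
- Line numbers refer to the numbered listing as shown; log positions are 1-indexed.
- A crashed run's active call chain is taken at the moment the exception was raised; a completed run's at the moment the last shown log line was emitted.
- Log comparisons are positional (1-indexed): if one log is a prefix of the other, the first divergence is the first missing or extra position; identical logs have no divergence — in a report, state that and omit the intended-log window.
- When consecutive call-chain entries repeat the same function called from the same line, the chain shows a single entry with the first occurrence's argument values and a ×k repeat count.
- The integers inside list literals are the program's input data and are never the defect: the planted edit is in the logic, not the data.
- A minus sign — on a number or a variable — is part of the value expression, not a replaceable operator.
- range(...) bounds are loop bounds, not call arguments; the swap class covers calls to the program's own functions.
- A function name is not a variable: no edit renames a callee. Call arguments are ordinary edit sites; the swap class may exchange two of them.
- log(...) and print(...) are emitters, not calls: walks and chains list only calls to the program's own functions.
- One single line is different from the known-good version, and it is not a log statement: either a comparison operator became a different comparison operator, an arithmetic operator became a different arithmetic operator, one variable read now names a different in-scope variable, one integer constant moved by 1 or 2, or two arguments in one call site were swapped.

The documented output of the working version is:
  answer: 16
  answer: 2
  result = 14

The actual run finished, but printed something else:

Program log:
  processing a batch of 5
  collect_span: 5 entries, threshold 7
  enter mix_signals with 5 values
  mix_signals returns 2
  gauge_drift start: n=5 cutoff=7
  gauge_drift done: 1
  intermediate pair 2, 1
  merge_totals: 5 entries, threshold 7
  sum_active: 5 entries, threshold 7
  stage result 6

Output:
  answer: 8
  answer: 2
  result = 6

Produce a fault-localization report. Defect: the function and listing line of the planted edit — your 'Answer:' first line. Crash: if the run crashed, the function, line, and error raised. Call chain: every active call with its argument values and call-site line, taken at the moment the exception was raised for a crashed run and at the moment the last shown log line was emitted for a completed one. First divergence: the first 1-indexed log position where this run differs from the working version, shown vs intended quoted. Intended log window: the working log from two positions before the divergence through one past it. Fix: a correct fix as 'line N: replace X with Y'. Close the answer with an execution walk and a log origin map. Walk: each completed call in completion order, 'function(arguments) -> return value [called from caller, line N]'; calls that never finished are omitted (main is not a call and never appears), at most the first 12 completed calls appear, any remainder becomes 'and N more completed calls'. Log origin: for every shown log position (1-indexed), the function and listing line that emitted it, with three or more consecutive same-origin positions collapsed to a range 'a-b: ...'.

Answer: the defect is in merge_totals at line 46.
Key observation: The earliest visible damage is log position 10 — 'stage result 6' rather than the intended 'stage result 14'.
Call chain: main.
First divergence: at position 10 the run shows 'stage result 6' where the working version logs 'stage result 14'.
Intended log window:
  8: merge_totals: 5 entries, threshold 7
  9: sum_active: 5 entries, threshold 7
  10: stage result 14
Execution walk:
  mix_signals([10, 5, 4, 7, -1]) -> 2  [called from collect_span, line 30]
  gauge_drift([10, 5, 4, 7, -1], 7) -> 1  [called from collect_span, line 31]
  collect_span([10, 5, 4, 7, -1], 7) -> 2  [called from main, line 52]
  sum_active([10, 5, 4, 7, -1], 7) -> 3  [called from merge_totals, line 44]
  merge_totals([10, 5, 4, 7, -1], 7) -> 6  [called from main, line 53]
Log line origins:
  1: from main, line 51
  2: from collect_span, line 29
  3: from mix_signals, line 2
  4: from mix_signals, line 7
  5: from gauge_drift, line 11
  6: from gauge_drift, line 16
  7: from collect_span, line 32
  8: from merge_totals, line 43
  9: from sum_active, line 37
  10: from main, line 54
A correct fix: line 46: replace `floor` with `low`.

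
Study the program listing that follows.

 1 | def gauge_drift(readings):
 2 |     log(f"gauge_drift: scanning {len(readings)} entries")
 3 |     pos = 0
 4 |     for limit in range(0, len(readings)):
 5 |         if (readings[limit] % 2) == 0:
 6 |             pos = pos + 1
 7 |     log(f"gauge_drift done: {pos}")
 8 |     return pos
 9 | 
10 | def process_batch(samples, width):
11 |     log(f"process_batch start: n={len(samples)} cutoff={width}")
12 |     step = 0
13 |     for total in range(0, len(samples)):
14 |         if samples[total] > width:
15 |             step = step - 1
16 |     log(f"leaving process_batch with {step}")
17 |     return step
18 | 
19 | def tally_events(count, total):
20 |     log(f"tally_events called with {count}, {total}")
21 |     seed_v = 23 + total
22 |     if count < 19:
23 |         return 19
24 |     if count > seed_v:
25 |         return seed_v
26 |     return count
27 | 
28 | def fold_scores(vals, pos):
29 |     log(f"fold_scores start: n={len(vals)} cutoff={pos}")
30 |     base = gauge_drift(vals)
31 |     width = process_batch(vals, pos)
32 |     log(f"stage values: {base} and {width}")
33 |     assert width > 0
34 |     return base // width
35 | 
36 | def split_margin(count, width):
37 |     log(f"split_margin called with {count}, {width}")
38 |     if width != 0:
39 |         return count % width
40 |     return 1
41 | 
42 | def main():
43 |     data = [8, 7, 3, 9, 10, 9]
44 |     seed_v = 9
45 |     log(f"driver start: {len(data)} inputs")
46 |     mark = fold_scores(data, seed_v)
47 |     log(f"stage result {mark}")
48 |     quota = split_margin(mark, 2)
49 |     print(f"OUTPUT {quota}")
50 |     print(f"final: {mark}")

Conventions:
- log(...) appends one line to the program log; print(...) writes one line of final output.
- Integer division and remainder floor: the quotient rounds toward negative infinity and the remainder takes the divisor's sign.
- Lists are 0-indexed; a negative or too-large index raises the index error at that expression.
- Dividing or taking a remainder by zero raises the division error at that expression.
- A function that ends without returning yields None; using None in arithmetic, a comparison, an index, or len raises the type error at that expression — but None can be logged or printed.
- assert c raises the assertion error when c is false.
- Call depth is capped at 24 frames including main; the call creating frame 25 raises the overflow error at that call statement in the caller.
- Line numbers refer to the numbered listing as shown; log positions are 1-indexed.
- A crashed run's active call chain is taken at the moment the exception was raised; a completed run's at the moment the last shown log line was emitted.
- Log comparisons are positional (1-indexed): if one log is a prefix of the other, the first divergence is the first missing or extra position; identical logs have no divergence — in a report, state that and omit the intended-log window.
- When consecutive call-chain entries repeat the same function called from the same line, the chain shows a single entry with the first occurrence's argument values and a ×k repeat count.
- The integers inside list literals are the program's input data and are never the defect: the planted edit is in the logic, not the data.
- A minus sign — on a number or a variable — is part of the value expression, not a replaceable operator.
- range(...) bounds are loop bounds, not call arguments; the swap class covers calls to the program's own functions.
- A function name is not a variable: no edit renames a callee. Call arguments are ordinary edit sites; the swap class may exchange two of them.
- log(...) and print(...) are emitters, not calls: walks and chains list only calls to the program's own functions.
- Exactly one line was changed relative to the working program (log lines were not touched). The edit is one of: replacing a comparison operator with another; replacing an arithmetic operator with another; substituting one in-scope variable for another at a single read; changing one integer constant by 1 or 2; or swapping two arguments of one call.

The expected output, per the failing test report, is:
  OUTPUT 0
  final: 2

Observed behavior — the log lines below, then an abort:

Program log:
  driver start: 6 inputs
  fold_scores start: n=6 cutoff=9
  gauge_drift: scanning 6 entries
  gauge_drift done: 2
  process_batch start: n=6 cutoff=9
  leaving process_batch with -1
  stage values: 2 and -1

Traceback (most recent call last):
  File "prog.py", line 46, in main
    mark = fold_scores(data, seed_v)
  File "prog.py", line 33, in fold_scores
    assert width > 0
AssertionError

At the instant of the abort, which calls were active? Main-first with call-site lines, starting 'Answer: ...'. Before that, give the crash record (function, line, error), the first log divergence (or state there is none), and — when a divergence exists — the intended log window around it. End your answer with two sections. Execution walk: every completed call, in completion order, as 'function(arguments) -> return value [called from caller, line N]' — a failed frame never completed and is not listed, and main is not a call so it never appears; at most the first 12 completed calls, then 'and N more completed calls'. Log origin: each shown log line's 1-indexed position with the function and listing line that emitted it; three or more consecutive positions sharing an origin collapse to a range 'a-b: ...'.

Answer: main -> fold_scores (called at line 46).
The tell: At log position 6 the runs split — shown 'leaving process_batch with -1', but the working version logs 'leaving process_batch with 1'.
Crash: fold_scores, line 33, AssertionError.
First divergence: position 6 — the shown line 'leaving process_batch with -1' should read 'leaving process_batch with 1'.
Intended log window:
  4: gauge_drift done: 2
  5: process_batch start: n=6 cutoff=9
  6: leaving process_batch with 1
  7: stage values: 2 and 1
Execution walk:
  gauge_drift([8, 7, 3, 9, 10, 9]) -> 2  [called from fold_scores, line 30]
  process_batch([8, 7, 3, 9, 10, 9], 9) -> -1  [called from fold_scores, line 31]
Origin of each log line:
  1: logged in main at line 45
  2: logged in fold_scores at line 29
  3: logged in gauge_drift at line 2
  4: logged in gauge_drift at line 7
  5: logged in process_batch at line 11
  6: logged in process_batch at line 16
  7: logged in fold_scores at line 32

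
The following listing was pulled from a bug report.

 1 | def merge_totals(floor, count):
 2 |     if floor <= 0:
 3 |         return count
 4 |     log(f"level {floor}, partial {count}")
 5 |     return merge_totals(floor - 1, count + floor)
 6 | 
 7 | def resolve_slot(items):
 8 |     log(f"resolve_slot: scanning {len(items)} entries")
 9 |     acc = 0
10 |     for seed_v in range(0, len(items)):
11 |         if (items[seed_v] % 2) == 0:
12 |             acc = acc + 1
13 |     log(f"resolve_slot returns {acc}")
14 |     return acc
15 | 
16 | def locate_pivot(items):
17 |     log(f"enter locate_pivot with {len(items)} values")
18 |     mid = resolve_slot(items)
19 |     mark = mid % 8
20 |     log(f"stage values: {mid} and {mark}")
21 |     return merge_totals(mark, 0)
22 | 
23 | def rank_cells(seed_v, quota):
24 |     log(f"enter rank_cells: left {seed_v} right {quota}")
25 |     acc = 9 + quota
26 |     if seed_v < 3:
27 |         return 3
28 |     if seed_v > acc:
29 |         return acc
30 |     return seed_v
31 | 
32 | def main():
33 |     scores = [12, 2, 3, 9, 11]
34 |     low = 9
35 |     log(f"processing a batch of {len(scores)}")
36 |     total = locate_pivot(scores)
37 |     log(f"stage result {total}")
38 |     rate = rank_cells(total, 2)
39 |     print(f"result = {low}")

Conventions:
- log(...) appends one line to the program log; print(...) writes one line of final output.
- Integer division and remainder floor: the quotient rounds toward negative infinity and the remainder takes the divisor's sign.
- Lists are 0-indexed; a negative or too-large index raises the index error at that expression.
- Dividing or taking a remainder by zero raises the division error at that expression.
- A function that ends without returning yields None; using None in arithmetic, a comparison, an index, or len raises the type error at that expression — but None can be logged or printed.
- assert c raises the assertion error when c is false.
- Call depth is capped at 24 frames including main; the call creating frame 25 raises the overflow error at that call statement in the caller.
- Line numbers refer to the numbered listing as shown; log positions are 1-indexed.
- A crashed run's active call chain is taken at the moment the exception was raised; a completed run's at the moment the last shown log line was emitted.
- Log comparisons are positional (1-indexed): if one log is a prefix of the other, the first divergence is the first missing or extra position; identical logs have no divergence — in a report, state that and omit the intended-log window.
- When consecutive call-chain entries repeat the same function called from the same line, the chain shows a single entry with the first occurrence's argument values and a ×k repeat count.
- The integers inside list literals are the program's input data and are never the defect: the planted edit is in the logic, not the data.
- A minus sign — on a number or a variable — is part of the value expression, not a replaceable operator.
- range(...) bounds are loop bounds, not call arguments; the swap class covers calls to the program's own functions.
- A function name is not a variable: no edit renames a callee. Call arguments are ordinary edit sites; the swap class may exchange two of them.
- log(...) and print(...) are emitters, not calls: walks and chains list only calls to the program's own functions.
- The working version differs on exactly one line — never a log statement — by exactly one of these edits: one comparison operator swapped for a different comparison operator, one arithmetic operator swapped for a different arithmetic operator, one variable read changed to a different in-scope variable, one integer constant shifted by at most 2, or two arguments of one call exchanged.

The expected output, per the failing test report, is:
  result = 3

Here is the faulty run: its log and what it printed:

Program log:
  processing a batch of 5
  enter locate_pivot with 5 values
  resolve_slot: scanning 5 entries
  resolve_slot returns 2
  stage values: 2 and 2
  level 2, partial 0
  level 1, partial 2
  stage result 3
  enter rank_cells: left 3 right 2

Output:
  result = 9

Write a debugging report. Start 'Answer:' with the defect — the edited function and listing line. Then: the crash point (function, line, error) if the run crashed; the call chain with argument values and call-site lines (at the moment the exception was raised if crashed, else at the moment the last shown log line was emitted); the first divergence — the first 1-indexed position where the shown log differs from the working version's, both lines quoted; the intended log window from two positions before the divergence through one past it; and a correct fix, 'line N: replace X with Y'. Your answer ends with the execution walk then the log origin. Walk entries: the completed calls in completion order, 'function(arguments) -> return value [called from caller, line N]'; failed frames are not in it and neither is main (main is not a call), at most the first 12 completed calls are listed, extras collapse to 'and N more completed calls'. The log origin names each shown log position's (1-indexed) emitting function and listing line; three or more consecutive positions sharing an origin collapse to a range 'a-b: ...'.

Answer: the defect is in main at line 39.
Key observation: Log streams are identical — the defect surfaces only in the printed output.
Call chain: main -> rank_cells(3, 2) (called at line 38).
First divergence: none (the log streams are identical).
Execution walk:
  resolve_slot([12, 2, 3, 9, 11]) -> 2  [called from locate_pivot, line 18]
  merge_totals(0, 3) -> 3  [called from merge_totals, line 5]
  merge_totals(1, 2) -> 3  [called from merge_totals, line 5]
  merge_totals(2, 0) -> 3  [called from locate_pivot, line 21]
  locate_pivot([12, 2, 3, 9, 11]) -> 3  [called from main, line 36]
  rank_cells(3, 2) -> 3  [called from main, line 38]
Log origin:
  1: logged in main at line 35
  2: logged in locate_pivot at line 17
  3: logged in resolve_slot at line 8
  4: logged in resolve_slot at line 13
  5: logged in locate_pivot at line 20
  6: logged in merge_totals at line 4
  7: logged in merge_totals at line 4
  8: logged in main at line 37
  9: logged in rank_cells at line 24
A correct fix: line 39: replace `low` with `rate`.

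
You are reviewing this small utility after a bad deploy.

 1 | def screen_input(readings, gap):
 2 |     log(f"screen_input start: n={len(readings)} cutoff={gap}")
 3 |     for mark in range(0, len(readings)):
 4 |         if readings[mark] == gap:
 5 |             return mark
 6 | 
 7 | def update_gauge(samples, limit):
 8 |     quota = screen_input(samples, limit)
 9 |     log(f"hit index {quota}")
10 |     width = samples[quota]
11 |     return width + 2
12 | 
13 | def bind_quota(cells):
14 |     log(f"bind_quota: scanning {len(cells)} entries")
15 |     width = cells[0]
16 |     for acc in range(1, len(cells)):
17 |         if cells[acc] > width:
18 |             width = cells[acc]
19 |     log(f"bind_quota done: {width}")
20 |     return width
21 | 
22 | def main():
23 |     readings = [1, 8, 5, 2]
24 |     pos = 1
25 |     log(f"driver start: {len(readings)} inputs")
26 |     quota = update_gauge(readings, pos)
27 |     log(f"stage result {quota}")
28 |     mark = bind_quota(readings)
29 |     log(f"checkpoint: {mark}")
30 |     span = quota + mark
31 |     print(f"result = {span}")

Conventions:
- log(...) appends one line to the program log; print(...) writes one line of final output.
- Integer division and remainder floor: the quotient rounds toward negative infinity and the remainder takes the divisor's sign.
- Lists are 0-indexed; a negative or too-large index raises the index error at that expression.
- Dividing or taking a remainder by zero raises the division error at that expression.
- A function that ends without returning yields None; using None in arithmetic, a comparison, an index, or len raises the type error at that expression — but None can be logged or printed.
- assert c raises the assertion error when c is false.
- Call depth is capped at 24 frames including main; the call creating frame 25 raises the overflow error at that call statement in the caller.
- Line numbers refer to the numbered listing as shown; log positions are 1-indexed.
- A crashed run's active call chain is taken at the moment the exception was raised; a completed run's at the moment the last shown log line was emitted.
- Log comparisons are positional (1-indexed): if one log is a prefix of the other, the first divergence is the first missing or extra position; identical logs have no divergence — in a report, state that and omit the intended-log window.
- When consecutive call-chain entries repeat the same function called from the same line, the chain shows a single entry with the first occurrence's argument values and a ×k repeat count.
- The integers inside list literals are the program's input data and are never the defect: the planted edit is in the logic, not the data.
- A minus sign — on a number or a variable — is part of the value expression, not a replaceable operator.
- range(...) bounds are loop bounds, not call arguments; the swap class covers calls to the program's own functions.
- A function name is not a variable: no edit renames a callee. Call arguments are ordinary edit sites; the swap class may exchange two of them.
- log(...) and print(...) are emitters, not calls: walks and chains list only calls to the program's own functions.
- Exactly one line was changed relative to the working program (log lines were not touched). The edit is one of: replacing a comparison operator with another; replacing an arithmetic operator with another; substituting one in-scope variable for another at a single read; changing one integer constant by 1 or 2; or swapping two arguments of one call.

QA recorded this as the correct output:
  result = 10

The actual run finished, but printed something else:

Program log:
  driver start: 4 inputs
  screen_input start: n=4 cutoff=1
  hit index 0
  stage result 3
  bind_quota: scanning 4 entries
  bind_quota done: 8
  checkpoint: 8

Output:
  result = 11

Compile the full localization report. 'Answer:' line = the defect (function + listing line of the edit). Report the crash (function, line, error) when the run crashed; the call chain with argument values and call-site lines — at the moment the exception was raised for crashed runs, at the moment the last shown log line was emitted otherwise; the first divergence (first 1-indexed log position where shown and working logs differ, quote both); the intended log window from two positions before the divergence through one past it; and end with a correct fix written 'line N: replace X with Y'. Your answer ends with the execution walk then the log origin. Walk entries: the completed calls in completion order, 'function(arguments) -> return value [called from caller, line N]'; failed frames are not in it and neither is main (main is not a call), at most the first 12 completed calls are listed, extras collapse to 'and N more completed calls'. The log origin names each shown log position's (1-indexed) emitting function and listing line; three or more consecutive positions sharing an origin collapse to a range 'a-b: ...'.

Answer: the defect is in update_gauge at line 11.
The tell: The log first diverges at position 4: the faulty run prints 'stage result 3' where the working version prints 'stage result 2'.
Call chain: main.
First divergence: at position 4 the run shows 'stage result 3' where the working version logs 'stage result 2'.
Intended log window:
  2: screen_input start: n=4 cutoff=1
  3: hit index 0
  4: stage result 2
  5: bind_quota: scanning 4 entries
Execution walk:
  screen_input([1, 8, 5, 2], 1) -> 0  [called from update_gauge, line 8]
  update_gauge([1, 8, 5, 2], 1) -> 3  [called from main, line 26]
  bind_quota([1, 8, 5, 2]) -> 8  [called from main, line 28]
Log origin:
  1 — main, line 25
  2 — screen_input, line 2
  3 — update_gauge, line 9
  4 — main, line 27
  5 — bind_quota, line 14
  6 — bind_quota, line 19
  7 — main, line 29
A correct fix: line 11: replace `+` with `*`.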